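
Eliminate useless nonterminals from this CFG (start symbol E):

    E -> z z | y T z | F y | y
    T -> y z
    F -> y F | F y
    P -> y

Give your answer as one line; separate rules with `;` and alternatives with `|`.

Generating nonterminals: {E, P, T}.
Reachable from E after that: {E, T}.
Removed useless symbols: {F, P} and every production mentioning them.

E -> z z | y T z | y; T -> y z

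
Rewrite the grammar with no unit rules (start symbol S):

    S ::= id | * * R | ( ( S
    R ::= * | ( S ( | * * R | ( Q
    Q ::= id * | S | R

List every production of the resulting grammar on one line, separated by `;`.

S ::= id | * * R | ( ( S; R ::= * | ( S ( | * * R | ( Q; Q ::= * | ( S ( | * * R | ( Q | id | ( ( S | id *

Unit pairs: Q ⇒* {R, S}.
Replace each nonterminal's rules with the union of the non-unit rules of every nonterminal it unit-derives.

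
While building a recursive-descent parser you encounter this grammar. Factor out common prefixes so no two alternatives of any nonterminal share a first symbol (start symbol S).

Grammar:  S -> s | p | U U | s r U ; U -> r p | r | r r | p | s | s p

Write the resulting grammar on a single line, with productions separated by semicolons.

S -> p | U U | s S'; U -> p | r U' | s U''; S' -> ε | r U; U' -> p | ε | r; U'' -> ε | p

S has alternatives sharing prefix 's': factor to S → s S' with S' → ε | r U.
U has alternatives sharing prefix 'r': factor to U → r U' with U' → p | ε | r.
U has alternatives sharing prefix 's': factor to U → s U'' with U'' → ε | p.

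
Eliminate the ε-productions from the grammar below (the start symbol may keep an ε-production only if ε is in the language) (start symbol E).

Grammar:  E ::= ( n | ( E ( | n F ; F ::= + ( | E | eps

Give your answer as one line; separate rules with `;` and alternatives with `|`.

E ::= ( n | ( E ( | n F | n; F ::= + ( | E

The nullable symbols are {F}.
ε ∉ L(G), so no ε-production is kept.
For each production, add variants omitting each subset of nullable occurrences: E → n F gives n F | n.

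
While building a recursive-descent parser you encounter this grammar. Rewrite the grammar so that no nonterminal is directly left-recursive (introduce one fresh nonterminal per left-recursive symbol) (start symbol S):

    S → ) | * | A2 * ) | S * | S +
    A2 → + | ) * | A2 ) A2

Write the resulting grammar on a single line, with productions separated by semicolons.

S → ) S' | * S' | A2 * ) S'; A2 → + A2' | ) * A2'; S' → * S' | + S' | ε; A2' → ) A2 A2' | ε

Left recursion appears on S, A2.
For S: α = {*, +}, β = {), *, A2 * )}. Rewrite as S → β S' and S' → α S' | ε.
For A2: α = {) A2}, β = {+, ) *}. Rewrite as A2 → β A2' and A2' → α A2' | ε.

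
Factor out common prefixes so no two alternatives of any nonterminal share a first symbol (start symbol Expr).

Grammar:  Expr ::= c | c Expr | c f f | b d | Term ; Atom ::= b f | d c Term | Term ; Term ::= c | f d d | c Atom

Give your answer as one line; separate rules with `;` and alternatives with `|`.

Expr has alternatives sharing prefix 'c': factor to Expr → c Expr1 with Expr1 → ε | Expr | f f.
Term has alternatives sharing prefix 'c': factor to Term → c Term1 with Term1 → ε | Atom.

Expr ::= b d | Term | c Expr1; Atom ::= b f | d c Term | Term; Term ::= f d d | c Term1; Expr1 ::= ε | Expr | f f; Term1 ::= ε | Atom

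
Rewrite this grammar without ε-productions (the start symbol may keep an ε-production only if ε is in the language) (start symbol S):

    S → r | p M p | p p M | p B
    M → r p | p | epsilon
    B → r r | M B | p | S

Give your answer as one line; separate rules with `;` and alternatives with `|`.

The nullable symbols are {M}.
ε ∉ L(G), so no ε-production is kept.
For each production, add variants omitting each subset of nullable occurrences: S → p M p gives p M p | p p.

S → r | p M p | p p | p p M | p B; M → r p | p; B → r r | M B | p | S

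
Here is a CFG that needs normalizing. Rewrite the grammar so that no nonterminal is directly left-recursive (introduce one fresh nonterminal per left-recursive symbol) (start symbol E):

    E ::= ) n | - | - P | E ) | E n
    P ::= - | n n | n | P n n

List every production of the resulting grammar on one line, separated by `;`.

E ::= ) n E' | - E' | - P E'; P ::= - P' | n n P' | n P'; E' ::= ) E' | n E' | ε; P' ::= n n P' | ε

Directly left-recursive nonterminals: E, P.
For E: α = {), n}, β = {) n, -, - P}. Rewrite as E → β E' and E' → α E' | ε.
For P: α = {n n}, β = {-, n n, n}. Rewrite as P → β P' and P' → α P' | ε.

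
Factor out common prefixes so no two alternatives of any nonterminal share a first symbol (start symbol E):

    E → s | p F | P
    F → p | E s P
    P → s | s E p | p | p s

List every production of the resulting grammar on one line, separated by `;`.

E → s | p F | P; F → p | E s P; P → s P' | p P''; P' → ε | E p; P'' → ε | s

P has alternatives sharing prefix 's': factor to P → s P' with P' → ε | E p.
P has alternatives sharing prefix 'p': factor to P → p P'' with P'' → ε | s.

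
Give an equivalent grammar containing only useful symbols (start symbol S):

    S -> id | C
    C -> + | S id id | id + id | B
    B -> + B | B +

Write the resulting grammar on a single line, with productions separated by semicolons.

S -> id | C; C -> + | S id id | id + id

Generating nonterminals: {C, S}.
Reachable from S after that: {C, S}.
Removed useless symbols: {B} and every production mentioning them.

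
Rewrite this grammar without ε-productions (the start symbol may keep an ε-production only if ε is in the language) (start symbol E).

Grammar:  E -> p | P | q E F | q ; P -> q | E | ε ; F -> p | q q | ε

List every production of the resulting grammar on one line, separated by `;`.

E -> p | P | q E F | q E | q F | q | ε; P -> q | E; F -> p | q q

Nullable nonterminals: {E, F, P}.
ε ∈ L(G) since E is nullable, so keep E → ε.
Expand every rule over subsets of its nullable positions: E → q E F gives q E F | q E | q F | q.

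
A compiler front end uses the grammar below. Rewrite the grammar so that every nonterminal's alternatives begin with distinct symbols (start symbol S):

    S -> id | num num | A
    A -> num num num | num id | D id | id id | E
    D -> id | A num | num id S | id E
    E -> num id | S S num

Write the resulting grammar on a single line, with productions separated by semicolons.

A has alternatives sharing prefix 'num': factor to A → num A' with A' → num num | id.
D has alternatives sharing prefix 'id': factor to D → id D' with D' → ε | E.

S -> id | num num | A; A -> D id | id id | E | num A'; D -> A num | num id S | id D'; E -> num id | S S num; A' -> num num | id; D' -> ε | E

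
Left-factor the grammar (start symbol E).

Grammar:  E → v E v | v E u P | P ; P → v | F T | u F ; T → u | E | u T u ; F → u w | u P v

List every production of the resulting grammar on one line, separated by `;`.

E → P | v E E'; P → v | F T | u F; T → E | u T'; F → u F'; E' → v | u P; T' → ε | T u; F' → w | P v

E has alternatives sharing prefix 'v E': factor to E → v E E' with E' → v | u P.
T has alternatives sharing prefix 'u': factor to T → u T' with T' → ε | T u.
F has alternatives sharing prefix 'u': factor to F → u F' with F' → w | P v.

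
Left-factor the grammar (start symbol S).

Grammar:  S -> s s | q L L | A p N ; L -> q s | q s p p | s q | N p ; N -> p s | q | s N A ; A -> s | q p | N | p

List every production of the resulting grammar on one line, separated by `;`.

S -> s s | q L L | A p N; L -> s q | N p | q s L'; N -> p s | q | s N A; A -> s | q p | N | p; L' -> ε | p p

L has alternatives sharing prefix 'q s': factor to L → q s L' with L' → ε | p p.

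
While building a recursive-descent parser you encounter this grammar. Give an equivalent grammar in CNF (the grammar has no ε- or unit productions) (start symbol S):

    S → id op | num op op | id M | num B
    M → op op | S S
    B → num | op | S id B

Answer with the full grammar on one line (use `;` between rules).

Introduce a nonterminal for each terminal appearing in a rule of length ≥ 2: X1 → id, X2 → op, X3 → num.
Binarize each right-hand side of length ≥ 3 by chaining fresh nonterminals (Y1, Y2, …): affected rules were S → X3 X2 X2; B → S X1 B.

S → X1 X2 | X3 Y1 | X1 M | X3 B; M → X2 X2 | S S; B → num | op | S Y2; X1 → id; X2 → op; X3 → num; Y1 → X2 X2; Y2 → X1 B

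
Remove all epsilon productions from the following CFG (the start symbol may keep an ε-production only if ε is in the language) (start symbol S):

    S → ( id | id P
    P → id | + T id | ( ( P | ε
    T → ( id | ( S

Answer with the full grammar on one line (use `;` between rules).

S → ( id | id P | id; P → id | + T id | ( ( P | ( (; T → ( id | ( S

Nullable set = {P}.
ε ∉ L(G), so no ε-production is kept.
Add the nullable-subset variants: S → id P gives id P | id. P → ( ( P gives ( ( P | ( (.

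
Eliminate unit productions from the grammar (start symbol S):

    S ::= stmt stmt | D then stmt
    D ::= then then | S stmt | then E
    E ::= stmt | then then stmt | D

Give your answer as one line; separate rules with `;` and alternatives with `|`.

Unit pairs: E ⇒* {D}.
For every A with A ⇒* B via unit rules, add B's non-unit alternatives to A; then delete every rule of the form X → Y.

S ::= stmt stmt | D then stmt; D ::= then then | S stmt | then E; E ::= stmt | then then stmt | then then | S stmt | then E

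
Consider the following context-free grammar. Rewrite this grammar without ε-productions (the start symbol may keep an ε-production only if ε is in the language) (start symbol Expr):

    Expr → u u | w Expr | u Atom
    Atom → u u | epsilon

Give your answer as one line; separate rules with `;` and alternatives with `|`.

Nullable nonterminals: {Atom}.
ε ∉ L(G), so no ε-production is kept.
For each production, add variants omitting each subset of nullable occurrences: Expr → u Atom gives u Atom | u.

Expr → u u | w Expr | u Atom | u; Atom → u u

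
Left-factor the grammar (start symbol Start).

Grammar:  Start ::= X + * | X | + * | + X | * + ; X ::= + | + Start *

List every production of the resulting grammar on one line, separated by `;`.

Start ::= * + | X Start1 | + Start2; X ::= + X1; Start1 ::= + * | eps; Start2 ::= * | X; X1 ::= eps | Start *

Start has alternatives sharing prefix 'X': factor to Start → X Start1 with Start1 → + * | ε.
Start has alternatives sharing prefix '+': factor to Start → + Start2 with Start2 → * | X.
X has alternatives sharing prefix '+': factor to X → + X1 with X1 → ε | Start *.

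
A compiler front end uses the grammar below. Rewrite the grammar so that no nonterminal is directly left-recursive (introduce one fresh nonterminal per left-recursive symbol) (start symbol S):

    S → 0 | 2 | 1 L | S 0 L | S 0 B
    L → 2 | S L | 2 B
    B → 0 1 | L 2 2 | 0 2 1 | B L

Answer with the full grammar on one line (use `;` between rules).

Left recursion appears on S, B.
For S: α = {0 L, 0 B}, β = {0, 2, 1 L}. Rewrite as S → β S' and S' → α S' | ε.
For B: α = {L}, β = {0 1, L 2 2, 0 2 1}. Rewrite as B → β B' and B' → α B' | ε.

S → 0 S' | 2 S' | 1 L S'; L → 2 | S L | 2 B; B → 0 1 B' | L 2 2 B' | 0 2 1 B'; S' → 0 L S' | 0 B S' | eps; B' → L B' | eps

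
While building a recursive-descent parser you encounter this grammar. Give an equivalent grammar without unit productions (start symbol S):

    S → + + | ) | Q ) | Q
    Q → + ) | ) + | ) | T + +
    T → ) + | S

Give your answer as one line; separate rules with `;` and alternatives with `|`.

S → + + | ) | Q ) | + ) | ) + | T + +; Q → + ) | ) + | ) | T + +; T → + + | ) | Q ) | + ) | ) + | T + +

Unit pairs: S ⇒* {Q}; T ⇒* {Q, S}.
For each unit pair (A, B), copy every non-unit production of B to A, then drop all unit productions.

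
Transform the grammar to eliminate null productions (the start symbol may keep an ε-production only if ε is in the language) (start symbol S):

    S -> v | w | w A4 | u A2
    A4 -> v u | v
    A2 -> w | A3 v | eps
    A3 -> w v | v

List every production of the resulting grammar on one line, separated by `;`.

S -> v | w | w A4 | u A2 | u; A4 -> v u | v; A2 -> w | A3 v; A3 -> w v | v

Nullable set = {A2}.
ε ∉ L(G), so no ε-production is kept.
For each production, add variants omitting each subset of nullable occurrences: S → u A2 gives u A2 | u.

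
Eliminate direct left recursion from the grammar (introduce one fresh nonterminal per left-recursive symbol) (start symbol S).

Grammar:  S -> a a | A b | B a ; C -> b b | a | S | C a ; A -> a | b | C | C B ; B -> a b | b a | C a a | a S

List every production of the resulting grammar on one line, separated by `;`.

S -> a a | A b | B a; C -> b b C' | a C' | S C'; A -> a | b | C | C B; B -> a b | b a | C a a | a S; C' -> a C' | ε

Directly left-recursive nonterminal: C.
For C: α = {a}, β = {b b, a, S}. Rewrite as C → β C' and C' → α C' | ε.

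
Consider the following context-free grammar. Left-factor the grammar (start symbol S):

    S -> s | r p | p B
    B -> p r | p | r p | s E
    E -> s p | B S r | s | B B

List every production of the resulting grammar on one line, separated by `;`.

B has alternatives sharing prefix 'p': factor to B → p B' with B' → r | ε.
E has alternatives sharing prefix 's': factor to E → s E' with E' → p | ε.
E has alternatives sharing prefix 'B': factor to E → B E'' with E'' → S r | B.

S -> s | r p | p B; B -> r p | s E | p B'; E -> s E' | B E''; B' -> r | ε; E' -> p | ε; E'' -> S r | B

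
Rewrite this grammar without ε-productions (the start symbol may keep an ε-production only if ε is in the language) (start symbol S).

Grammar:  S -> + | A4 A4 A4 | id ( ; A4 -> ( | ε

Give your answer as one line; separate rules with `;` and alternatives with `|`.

S -> + | A4 A4 A4 | A4 A4 | A4 | id ( | ε; A4 -> (

Nullable set = {A4, S}.
ε ∈ L(G) since S is nullable, so keep S → ε.
Add the nullable-subset variants: S → A4 A4 A4 gives A4 A4 A4 | A4 A4 | A4.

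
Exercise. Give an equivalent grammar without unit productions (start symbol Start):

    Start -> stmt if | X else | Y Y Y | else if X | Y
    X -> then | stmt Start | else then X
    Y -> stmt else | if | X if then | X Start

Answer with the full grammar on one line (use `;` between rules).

Start -> stmt if | X else | Y Y Y | else if X | stmt else | if | X if then | X Start; X -> then | stmt Start | else then X; Y -> stmt else | if | X if then | X Start

Unit pairs: Start ⇒* {Y}.
Replace each nonterminal's rules with the union of the non-unit rules of every nonterminal it unit-derives.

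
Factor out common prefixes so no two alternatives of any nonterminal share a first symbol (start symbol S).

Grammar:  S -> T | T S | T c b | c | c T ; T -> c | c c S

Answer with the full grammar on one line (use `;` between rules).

S -> T S' | c S''; T -> c T'; S' -> ε | S | c b; S'' -> ε | T; T' -> ε | c S

S has alternatives sharing prefix 'T': factor to S → T S' with S' → ε | S | c b.
S has alternatives sharing prefix 'c': factor to S → c S'' with S'' → ε | T.
T has alternatives sharing prefix 'c': factor to T → c T' with T' → ε | c S.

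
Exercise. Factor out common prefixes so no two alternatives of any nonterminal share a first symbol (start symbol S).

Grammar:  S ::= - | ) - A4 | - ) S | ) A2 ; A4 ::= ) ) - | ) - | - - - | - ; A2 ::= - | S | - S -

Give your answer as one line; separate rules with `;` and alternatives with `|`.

S ::= - S' | ) S''; A4 ::= ) A4' | - A4''; A2 ::= S | - A2'; S' ::= ε | ) S; S'' ::= - A4 | A2; A4' ::= ) - | -; A4'' ::= - - | ε; A2' ::= ε | S -

S has alternatives sharing prefix '-': factor to S → - S' with S' → ε | ) S.
S has alternatives sharing prefix ')': factor to S → ) S'' with S'' → - A4 | A2.
A4 has alternatives sharing prefix ')': factor to A4 → ) A4' with A4' → ) - | -.
A4 has alternatives sharing prefix '-': factor to A4 → - A4'' with A4'' → - - | ε.
A2 has alternatives sharing prefix '-': factor to A2 → - A2' with A2' → ε | S -.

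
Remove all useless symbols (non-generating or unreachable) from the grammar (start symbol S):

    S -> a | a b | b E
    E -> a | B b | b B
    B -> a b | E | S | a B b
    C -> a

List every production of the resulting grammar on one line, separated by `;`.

S -> a | a b | b E; E -> a | B b | b B; B -> a b | E | S | a B b

Generating nonterminals: {B, C, E, S}.
Reachable from S after that: {B, E, S}.
Removed useless symbols: {C} and every production mentioning them.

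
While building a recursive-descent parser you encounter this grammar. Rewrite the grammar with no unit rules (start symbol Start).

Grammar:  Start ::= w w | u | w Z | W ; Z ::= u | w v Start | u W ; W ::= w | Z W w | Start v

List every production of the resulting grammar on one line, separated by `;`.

Unit pairs: Start ⇒* {W}.
For each unit pair (A, B), copy every non-unit production of B to A, then drop all unit productions.

Start ::= w w | u | w Z | w | Z W w | Start v; Z ::= u | w v Start | u W; W ::= w | Z W w | Start v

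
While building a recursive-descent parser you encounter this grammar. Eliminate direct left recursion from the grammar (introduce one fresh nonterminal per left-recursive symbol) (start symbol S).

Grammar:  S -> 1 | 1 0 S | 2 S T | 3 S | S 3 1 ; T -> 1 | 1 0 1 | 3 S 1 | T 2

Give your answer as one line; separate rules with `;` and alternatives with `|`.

S, T are directly left-recursive.
For S: α = {3 1}, β = {1, 1 0 S, 2 S T, 3 S}. Rewrite as S → β S' and S' → α S' | ε.
For T: α = {2}, β = {1, 1 0 1, 3 S 1}. Rewrite as T → β T' and T' → α T' | ε.

S -> 1 S' | 1 0 S S' | 2 S T S' | 3 S S'; T -> 1 T' | 1 0 1 T' | 3 S 1 T'; S' -> 3 1 S' | ε; T' -> 2 T' | ε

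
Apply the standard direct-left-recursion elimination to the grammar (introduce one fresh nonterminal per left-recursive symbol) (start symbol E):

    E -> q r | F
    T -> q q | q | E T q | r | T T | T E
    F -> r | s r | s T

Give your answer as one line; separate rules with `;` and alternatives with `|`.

E -> q r | F; T -> q q T' | q T' | E T q T' | r T'; F -> r | s r | s T; T' -> T T' | E T' | ε

Directly left-recursive nonterminal: T.
For T: α = {T, E}, β = {q q, q, E T q, r}. Rewrite as T → β T' and T' → α T' | ε.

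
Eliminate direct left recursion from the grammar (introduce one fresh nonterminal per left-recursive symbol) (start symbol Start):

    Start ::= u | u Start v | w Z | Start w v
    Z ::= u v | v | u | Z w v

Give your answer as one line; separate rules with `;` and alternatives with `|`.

Start ::= u Start1 | u Start v Start1 | w Z Start1; Z ::= u v Z1 | v Z1 | u Z1; Start1 ::= w v Start1 | ε; Z1 ::= w v Z1 | ε

Start, Z are directly left-recursive.
For Start: α = {w v}, β = {u, u Start v, w Z}. Rewrite as Start → β Start1 and Start1 → α Start1 | ε.
For Z: α = {w v}, β = {u v, v, u}. Rewrite as Z → β Z1 and Z1 → α Z1 | ε.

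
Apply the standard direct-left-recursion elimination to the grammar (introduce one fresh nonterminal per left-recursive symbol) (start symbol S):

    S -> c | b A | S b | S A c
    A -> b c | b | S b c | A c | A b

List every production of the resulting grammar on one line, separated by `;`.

Directly left-recursive nonterminals: S, A.
For S: α = {b, A c}, β = {c, b A}. Rewrite as S → β S' and S' → α S' | ε.
For A: α = {c, b}, β = {b c, b, S b c}. Rewrite as A → β A' and A' → α A' | ε.

S -> c S' | b A S'; A -> b c A' | b A' | S b c A'; S' -> b S' | A c S' | ε; A' -> c A' | b A' | ε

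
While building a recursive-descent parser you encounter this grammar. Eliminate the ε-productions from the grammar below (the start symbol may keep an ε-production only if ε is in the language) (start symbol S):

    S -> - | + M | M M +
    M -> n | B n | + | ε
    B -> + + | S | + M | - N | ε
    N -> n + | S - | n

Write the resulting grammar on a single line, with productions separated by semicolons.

S -> - | + M | + | M M + | M +; M -> n | B n | +; B -> + + | S | + M | + | - N; N -> n + | S - | n

Nullable set = {B, M}.
ε ∉ L(G), so no ε-production is kept.
For each production, add variants omitting each subset of nullable occurrences: S → + M gives + M | +. S → M M + gives M M + | M +. B → + M gives + M | +.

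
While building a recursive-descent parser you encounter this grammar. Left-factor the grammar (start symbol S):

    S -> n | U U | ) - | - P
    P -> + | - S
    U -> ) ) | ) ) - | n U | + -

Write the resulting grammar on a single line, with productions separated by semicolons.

S -> n | U U | ) - | - P; P -> + | - S; U -> n U | + - | ) ) U'; U' -> ε | -

U has alternatives sharing prefix ') )': factor to U → ) ) U' with U' → ε | -.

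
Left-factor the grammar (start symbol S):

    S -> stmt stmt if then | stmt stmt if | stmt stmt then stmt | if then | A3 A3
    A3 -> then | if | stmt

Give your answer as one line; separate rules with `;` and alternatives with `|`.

S has alternatives sharing prefix 'stmt stmt': factor to S → stmt stmt S' with S' → if then | if | then stmt.
S' has alternatives sharing prefix 'if': factor to S' → if S'' with S'' → then | ε.

S -> if then | A3 A3 | stmt stmt S'; A3 -> then | if | stmt; S' -> then stmt | if S''; S'' -> then | ε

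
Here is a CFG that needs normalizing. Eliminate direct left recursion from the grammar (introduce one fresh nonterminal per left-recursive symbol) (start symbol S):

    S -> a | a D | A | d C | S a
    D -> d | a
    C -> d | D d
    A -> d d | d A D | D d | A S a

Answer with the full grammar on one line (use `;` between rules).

S -> a S' | a D S' | A S' | d C S'; D -> d | a; C -> d | D d; A -> d d A' | d A D A' | D d A'; S' -> a S' | ε; A' -> S a A' | ε

Left recursion appears on S, A.
For S: α = {a}, β = {a, a D, A, d C}. Rewrite as S → β S' and S' → α S' | ε.
For A: α = {S a}, β = {d d, d A D, D d}. Rewrite as A → β A' and A' → α A' | ε.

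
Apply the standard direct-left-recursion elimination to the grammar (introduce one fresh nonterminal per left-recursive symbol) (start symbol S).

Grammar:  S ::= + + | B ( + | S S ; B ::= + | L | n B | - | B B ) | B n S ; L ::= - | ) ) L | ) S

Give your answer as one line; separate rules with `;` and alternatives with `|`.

S ::= + + S' | B ( + S'; B ::= + B' | L B' | n B B' | - B'; L ::= - | ) ) L | ) S; S' ::= S S' | ε; B' ::= B ) B' | n S B' | ε

S, B are directly left-recursive.
For S: α = {S}, β = {+ +, B ( +}. Rewrite as S → β S' and S' → α S' | ε.
For B: α = {B ), n S}, β = {+, L, n B, -}. Rewrite as B → β B' and B' → α B' | ε.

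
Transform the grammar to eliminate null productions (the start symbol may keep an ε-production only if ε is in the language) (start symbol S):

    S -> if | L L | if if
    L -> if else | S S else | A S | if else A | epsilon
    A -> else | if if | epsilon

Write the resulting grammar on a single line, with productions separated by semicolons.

S -> if | L L | L | if if | ε; L -> if else | S S else | S else | else | A S | A | S | if else A; A -> else | if if

Nullable set = {A, L, S}.
ε ∈ L(G) since S is nullable, so keep S → ε.
Add the nullable-subset variants: S → L L gives L L | L. L → S S else gives S S else | S else | else. L → A S gives A S | A | S.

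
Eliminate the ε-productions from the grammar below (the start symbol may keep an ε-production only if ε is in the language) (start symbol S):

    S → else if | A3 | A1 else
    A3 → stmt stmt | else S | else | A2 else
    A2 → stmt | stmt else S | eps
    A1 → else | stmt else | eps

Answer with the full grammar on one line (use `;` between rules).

S → else if | A3 | A1 else | else; A3 → stmt stmt | else S | else | A2 else; A2 → stmt | stmt else S; A1 → else | stmt else

Nullable set = {A1, A2}.
ε ∉ L(G), so no ε-production is kept.
Expand every rule over subsets of its nullable positions: S → A1 else gives A1 else | else.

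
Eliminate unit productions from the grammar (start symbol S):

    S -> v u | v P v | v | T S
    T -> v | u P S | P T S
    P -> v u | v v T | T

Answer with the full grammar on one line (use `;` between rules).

S -> v u | v P v | v | T S; T -> v | u P S | P T S; P -> v u | v v T | v | u P S | P T S

Unit pairs: P ⇒* {T}.
For each unit pair (A, B), copy every non-unit production of B to A, then drop all unit productions.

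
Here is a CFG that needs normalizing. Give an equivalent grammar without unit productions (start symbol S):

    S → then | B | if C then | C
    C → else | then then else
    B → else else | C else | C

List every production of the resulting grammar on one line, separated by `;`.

S → else else | C else | else | then then else | then | if C then; C → else | then then else; B → else else | C else | else | then then else

Unit pairs: B ⇒* {C}; S ⇒* {B, C}.
Replace each nonterminal's rules with the union of the non-unit rules of every nonterminal it unit-derives.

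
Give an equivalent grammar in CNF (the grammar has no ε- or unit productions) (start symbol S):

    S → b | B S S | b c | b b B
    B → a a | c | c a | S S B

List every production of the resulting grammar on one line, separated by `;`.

S → b | B Y1 | X1 X2 | X1 Y2; B → X3 X3 | c | X2 X3 | S Y3; X1 → b; X2 → c; X3 → a; Y1 → S S; Y2 → X1 B; Y3 → S B

Introduce a nonterminal for each terminal appearing in a rule of length ≥ 2: X1 → b, X2 → c, X3 → a.
Binarize each right-hand side of length ≥ 3 by chaining fresh nonterminals (Y1, Y2, …): affected rules were S → B S S; S → X1 X1 B; B → S S B.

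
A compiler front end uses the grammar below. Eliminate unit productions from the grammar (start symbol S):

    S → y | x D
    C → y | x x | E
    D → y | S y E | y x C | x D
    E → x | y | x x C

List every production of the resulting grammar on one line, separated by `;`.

Unit pairs: C ⇒* {E}.
Replace each nonterminal's rules with the union of the non-unit rules of every nonterminal it unit-derives.

S → y | x D; C → x | y | x x C | x x; D → y | S y E | y x C | x D; E → x | y | x x C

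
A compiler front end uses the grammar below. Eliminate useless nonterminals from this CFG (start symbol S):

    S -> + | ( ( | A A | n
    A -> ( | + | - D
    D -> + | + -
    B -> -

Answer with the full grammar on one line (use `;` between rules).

S -> + | ( ( | A A | n; A -> ( | + | - D; D -> + | + -

Generating nonterminals: {A, B, D, S}.
Reachable from S after that: {A, D, S}.
Removed useless symbols: {B} and every production mentioning them.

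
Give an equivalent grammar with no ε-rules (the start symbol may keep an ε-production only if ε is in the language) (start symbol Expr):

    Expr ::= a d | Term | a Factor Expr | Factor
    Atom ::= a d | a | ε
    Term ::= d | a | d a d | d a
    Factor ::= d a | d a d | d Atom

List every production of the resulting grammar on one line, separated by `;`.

Expr ::= a d | Term | a Factor Expr | Factor; Atom ::= a d | a; Term ::= d | a | d a d | d a; Factor ::= d a | d a d | d Atom | d

Nullable set = {Atom}.
ε ∉ L(G), so no ε-production is kept.
Expand every rule over subsets of its nullable positions: Factor → d Atom gives d Atom | d.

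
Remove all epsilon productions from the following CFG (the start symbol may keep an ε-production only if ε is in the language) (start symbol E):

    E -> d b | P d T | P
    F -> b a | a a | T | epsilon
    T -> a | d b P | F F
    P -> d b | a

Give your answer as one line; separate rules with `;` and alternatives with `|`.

The nullable symbols are {F, T}.
ε ∉ L(G), so no ε-production is kept.
For each production, add variants omitting each subset of nullable occurrences: E → P d T gives P d T | P d. T → F F gives F F | F.

E -> d b | P d T | P d | P; F -> b a | a a | T; T -> a | d b P | F F | F; P -> d b | a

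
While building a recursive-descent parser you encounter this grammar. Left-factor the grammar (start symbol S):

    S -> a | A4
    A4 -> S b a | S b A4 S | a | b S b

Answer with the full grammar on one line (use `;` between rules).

A4 has alternatives sharing prefix 'S b': factor to A4 → S b A4' with A4' → a | A4 S.

S -> a | A4; A4 -> a | b S b | S b A4'; A4' -> a | A4 S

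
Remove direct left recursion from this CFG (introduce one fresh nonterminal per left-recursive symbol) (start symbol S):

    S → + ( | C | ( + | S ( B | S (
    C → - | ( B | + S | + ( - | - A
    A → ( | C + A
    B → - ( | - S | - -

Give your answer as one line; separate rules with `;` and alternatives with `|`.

Directly left-recursive nonterminal: S.
For S: α = {( B, (}, β = {+ (, C, ( +}. Rewrite as S → β S' and S' → α S' | ε.

S → + ( S' | C S' | ( + S'; C → - | ( B | + S | + ( - | - A; A → ( | C + A; B → - ( | - S | - -; S' → ( B S' | ( S' | ε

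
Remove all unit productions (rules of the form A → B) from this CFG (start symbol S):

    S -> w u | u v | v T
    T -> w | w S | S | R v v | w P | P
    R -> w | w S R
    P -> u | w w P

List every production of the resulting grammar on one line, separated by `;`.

S -> w u | u v | v T; T -> w u | u v | v T | u | w w P | w | w S | R v v | w P; R -> w | w S R; P -> u | w w P

Unit pairs: T ⇒* {P, S}.
For each unit pair (A, B), copy every non-unit production of B to A, then drop all unit productions.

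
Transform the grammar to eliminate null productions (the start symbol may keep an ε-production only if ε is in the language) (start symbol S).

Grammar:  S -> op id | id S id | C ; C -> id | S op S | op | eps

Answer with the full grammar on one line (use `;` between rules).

Nullable set = {C, S}.
ε ∈ L(G) since S is nullable, so keep S → ε.
For each production, add variants omitting each subset of nullable occurrences: S → id S id gives id S id | id id. C → S op S gives S op S | S op | op S | op.

S -> op id | id S id | id id | C | ε; C -> id | S op S | S op | op S | op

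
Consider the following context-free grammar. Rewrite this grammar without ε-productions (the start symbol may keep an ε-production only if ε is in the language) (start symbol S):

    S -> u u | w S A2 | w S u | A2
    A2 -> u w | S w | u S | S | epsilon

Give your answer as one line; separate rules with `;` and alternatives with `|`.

Nullable nonterminals: {A2, S}.
ε ∈ L(G) since S is nullable, so keep S → ε.
Expand every rule over subsets of its nullable positions: S → w S A2 gives w S A2 | w S | w A2 | w. S → w S u gives w S u | w u. A2 → S w gives S w | w. A2 → u S gives u S | u.

S -> u u | w S A2 | w S | w A2 | w | w S u | w u | A2 | epsilon; A2 -> u w | S w | w | u S | u | S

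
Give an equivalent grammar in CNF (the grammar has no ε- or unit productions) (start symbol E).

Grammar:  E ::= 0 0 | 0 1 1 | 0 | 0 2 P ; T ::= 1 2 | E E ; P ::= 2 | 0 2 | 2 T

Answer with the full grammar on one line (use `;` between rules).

E ::= X1 X1 | X1 Y1 | 0 | X1 Y2; T ::= X2 X3 | E E; P ::= 2 | X1 X3 | X3 T; X1 ::= 0; X2 ::= 1; X3 ::= 2; Y1 ::= X2 X2; Y2 ::= X3 P

Introduce a nonterminal for each terminal appearing in a rule of length ≥ 2: X1 → 0, X2 → 1, X3 → 2.
Binarize each right-hand side of length ≥ 3 by chaining fresh nonterminals (Y1, Y2, …): affected rules were E → X1 X2 X2; E → X1 X3 P.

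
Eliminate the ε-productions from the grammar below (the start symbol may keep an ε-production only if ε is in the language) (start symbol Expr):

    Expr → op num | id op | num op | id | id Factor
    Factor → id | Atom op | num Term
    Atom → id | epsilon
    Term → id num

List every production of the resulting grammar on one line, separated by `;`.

The nullable symbols are {Atom}.
ε ∉ L(G), so no ε-production is kept.
Expand every rule over subsets of its nullable positions: Factor → Atom op gives Atom op | op.

Expr → op num | id op | num op | id | id Factor; Factor → id | Atom op | op | num Term; Atom → id; Term → id num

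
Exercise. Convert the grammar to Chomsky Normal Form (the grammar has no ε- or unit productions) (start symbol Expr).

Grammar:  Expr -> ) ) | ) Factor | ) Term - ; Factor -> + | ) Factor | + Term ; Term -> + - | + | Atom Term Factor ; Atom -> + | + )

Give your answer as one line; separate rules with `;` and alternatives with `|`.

Expr -> X1 X1 | X1 Factor | X1 Y1; Factor -> + | X1 Factor | X3 Term; Term -> X3 X2 | + | Atom Y2; Atom -> + | X3 X1; X1 -> ); X2 -> -; X3 -> +; Y1 -> Term X2; Y2 -> Term Factor

Introduce a nonterminal for each terminal appearing in a rule of length ≥ 2: X1 → ), X2 → -, X3 → +.
Binarize each right-hand side of length ≥ 3 by chaining fresh nonterminals (Y1, Y2, …): affected rules were Expr → X1 Term X2; Term → Atom Term Factor.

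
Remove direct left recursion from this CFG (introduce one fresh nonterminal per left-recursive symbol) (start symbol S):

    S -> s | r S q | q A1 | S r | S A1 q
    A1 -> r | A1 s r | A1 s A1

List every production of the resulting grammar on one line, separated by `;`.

S -> s S' | r S q S' | q A1 S'; A1 -> r A1'; S' -> r S' | A1 q S' | ε; A1' -> s r A1' | s A1 A1' | ε

Directly left-recursive nonterminals: S, A1.
For S: α = {r, A1 q}, β = {s, r S q, q A1}. Rewrite as S → β S' and S' → α S' | ε.
For A1: α = {s r, s A1}, β = {r}. Rewrite as A1 → β A1' and A1' → α A1' | ε.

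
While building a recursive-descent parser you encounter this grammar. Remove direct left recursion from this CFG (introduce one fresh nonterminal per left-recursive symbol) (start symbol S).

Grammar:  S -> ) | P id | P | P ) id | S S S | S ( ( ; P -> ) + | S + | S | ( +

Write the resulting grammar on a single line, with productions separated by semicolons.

S -> ) S' | P id S' | P S' | P ) id S'; P -> ) + | S + | S | ( +; S' -> S S S' | ( ( S' | epsilon

Directly left-recursive nonterminal: S.
For S: α = {S S, ( (}, β = {), P id, P, P ) id}. Rewrite as S → β S' and S' → α S' | ε.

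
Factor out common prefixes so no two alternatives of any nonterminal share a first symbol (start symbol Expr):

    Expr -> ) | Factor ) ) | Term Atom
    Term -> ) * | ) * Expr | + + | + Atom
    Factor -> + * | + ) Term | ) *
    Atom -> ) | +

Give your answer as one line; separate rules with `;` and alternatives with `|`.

Expr -> ) | Factor ) ) | Term Atom; Term -> ) * Term1 | + Term2; Factor -> ) * | + Factor1; Atom -> ) | +; Term1 -> ε | Expr; Term2 -> + | Atom; Factor1 -> * | ) Term

Term has alternatives sharing prefix ') *': factor to Term → ) * Term1 with Term1 → ε | Expr.
Term has alternatives sharing prefix '+': factor to Term → + Term2 with Term2 → + | Atom.
Factor has alternatives sharing prefix '+': factor to Factor → + Factor1 with Factor1 → * | ) Term.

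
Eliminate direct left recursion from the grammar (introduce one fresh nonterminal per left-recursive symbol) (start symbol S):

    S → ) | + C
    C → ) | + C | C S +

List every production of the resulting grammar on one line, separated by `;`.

S → ) | + C; C → ) C' | + C C'; C' → S + C' | ε

C is directly left-recursive.
For C: α = {S +}, β = {), + C}. Rewrite as C → β C' and C' → α C' | ε.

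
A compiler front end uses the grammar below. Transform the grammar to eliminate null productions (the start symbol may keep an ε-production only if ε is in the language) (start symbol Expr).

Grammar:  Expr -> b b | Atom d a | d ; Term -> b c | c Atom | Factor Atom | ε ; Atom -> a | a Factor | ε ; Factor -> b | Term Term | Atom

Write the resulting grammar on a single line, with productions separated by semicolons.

Expr -> b b | Atom d a | d a | d; Term -> b c | c Atom | c | Factor Atom | Factor | Atom; Atom -> a | a Factor; Factor -> b | Term Term | Term | Atom

Nullable nonterminals: {Atom, Factor, Term}.
ε ∉ L(G), so no ε-production is kept.
For each production, add variants omitting each subset of nullable occurrences: Expr → Atom d a gives Atom d a | d a. Term → c Atom gives c Atom | c. Term → Factor Atom gives Factor Atom | Factor | Atom. Factor → Term Term gives Term Term | Term.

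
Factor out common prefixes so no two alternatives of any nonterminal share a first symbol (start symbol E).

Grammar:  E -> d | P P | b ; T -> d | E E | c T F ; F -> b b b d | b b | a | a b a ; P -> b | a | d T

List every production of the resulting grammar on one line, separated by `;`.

E -> d | P P | b; T -> d | E E | c T F; F -> b b F' | a F''; P -> b | a | d T; F' -> b d | eps; F'' -> eps | b a

F has alternatives sharing prefix 'b b': factor to F → b b F' with F' → b d | ε.
F has alternatives sharing prefix 'a': factor to F → a F'' with F'' → ε | b a.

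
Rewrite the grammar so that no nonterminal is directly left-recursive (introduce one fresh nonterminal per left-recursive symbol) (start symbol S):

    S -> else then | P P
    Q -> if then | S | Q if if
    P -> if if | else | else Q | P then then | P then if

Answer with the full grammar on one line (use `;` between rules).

S -> else then | P P; Q -> if then Q' | S Q'; P -> if if P' | else P' | else Q P'; Q' -> if if Q' | ε; P' -> then then P' | then if P' | ε

Directly left-recursive nonterminals: Q, P.
For Q: α = {if if}, β = {if then, S}. Rewrite as Q → β Q' and Q' → α Q' | ε.
For P: α = {then then, then if}, β = {if if, else, else Q}. Rewrite as P → β P' and P' → α P' | ε.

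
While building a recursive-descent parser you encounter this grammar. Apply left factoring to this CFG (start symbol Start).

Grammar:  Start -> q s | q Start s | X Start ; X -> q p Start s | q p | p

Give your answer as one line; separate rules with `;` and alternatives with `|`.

Start has alternatives sharing prefix 'q': factor to Start → q Start1 with Start1 → s | Start s.
X has alternatives sharing prefix 'q p': factor to X → q p X1 with X1 → Start s | ε.

Start -> X Start | q Start1; X -> p | q p X1; Start1 -> s | Start s; X1 -> Start s | eps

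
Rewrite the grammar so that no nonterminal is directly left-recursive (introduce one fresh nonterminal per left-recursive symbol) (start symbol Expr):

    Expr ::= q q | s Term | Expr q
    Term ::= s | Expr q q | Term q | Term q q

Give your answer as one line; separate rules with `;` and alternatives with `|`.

Directly left-recursive nonterminals: Expr, Term.
For Expr: α = {q}, β = {q q, s Term}. Rewrite as Expr → β Expr1 and Expr1 → α Expr1 | ε.
For Term: α = {q, q q}, β = {s, Expr q q}. Rewrite as Term → β Term1 and Term1 → α Term1 | ε.

Expr ::= q q Expr1 | s Term Expr1; Term ::= s Term1 | Expr q q Term1; Expr1 ::= q Expr1 | ε; Term1 ::= q Term1 | q q Term1 | ε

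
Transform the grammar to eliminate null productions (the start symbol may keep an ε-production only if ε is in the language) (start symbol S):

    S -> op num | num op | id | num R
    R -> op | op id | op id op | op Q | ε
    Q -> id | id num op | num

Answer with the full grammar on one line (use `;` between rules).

S -> op num | num op | id | num R | num; R -> op | op id | op id op | op Q; Q -> id | id num op | num

Nullable set = {R}.
ε ∉ L(G), so no ε-production is kept.
For each production, add variants omitting each subset of nullable occurrences: S → num R gives num R | num.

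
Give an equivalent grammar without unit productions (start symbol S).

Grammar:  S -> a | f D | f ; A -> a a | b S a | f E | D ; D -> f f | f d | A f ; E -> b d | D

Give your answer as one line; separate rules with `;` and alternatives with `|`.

S -> a | f D | f; A -> f f | f d | A f | a a | b S a | f E; D -> f f | f d | A f; E -> b d | f f | f d | A f

Unit pairs: A ⇒* {D}; E ⇒* {D}.
For each unit pair (A, B), copy every non-unit production of B to A, then drop all unit productions.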